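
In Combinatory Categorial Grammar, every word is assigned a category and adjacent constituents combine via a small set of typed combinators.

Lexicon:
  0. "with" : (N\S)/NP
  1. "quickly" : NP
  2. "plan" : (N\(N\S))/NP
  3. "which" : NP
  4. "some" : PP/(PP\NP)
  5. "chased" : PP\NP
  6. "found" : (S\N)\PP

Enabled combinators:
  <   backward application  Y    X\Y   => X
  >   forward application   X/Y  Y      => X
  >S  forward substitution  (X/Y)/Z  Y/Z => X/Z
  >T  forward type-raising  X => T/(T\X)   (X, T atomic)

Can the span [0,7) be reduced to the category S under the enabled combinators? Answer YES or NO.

[0,7] S   <
  [0,4] N   <
    [0,2] N\S   >
      [0,1] "with" : (N\S)/NP
      [1,2] "quickly" : NP
    [2,4] N\(N\S)   >
      [2,3] "plan" : (N\(N\S))/NP
      [3,4] "which" : NP
  [4,7] S\N   <
    [4,6] PP   >
      [4,5] "some" : PP/(PP\NP)
      [5,6] "chased" : PP\NP
    [6,7] "found" : (S\N)\PP

YES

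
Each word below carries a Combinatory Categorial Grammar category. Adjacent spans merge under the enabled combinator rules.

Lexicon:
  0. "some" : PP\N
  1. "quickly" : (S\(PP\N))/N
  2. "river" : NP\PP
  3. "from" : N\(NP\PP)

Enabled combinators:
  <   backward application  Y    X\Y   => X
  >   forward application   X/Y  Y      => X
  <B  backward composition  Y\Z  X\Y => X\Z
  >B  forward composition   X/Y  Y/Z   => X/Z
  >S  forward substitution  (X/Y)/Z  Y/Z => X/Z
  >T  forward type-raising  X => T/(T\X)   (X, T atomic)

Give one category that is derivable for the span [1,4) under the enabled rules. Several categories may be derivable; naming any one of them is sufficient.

S\(PP\N)

[0,4] S   <
  [0,1] "some" : PP\N
  [1,4] S\(PP\N)   >
    [1,2] "quickly" : (S\(PP\N))/N
    [2,4] N   <
      [2,3] "river" : NP\PP
      [3,4] "from" : N\(NP\PP)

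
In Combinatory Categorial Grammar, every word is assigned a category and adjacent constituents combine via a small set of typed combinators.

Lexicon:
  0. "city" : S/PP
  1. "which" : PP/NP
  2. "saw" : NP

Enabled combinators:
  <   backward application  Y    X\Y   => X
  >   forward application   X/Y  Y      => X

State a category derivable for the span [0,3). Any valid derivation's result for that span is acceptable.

[0,3] S   >
  [0,1] "city" : S/PP
  [1,3] PP   >
    [1,2] "which" : PP/NP
    [2,3] "saw" : NP

S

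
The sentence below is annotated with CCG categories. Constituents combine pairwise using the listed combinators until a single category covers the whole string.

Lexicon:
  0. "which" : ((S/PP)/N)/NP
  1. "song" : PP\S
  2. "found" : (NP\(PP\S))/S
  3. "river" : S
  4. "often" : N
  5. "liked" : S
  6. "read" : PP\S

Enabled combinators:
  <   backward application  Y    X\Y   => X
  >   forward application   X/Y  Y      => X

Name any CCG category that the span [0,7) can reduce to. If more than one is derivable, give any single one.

[0,7] S   >
  [0,5] S/PP   >
    [0,4] (S/PP)/N   >
      [0,1] "which" : ((S/PP)/N)/NP
      [1,4] NP   <
        [1,2] "song" : PP\S
        [2,4] NP\(PP\S)   >
          [2,3] "found" : (NP\(PP\S))/S
          [3,4] "river" : S
    [4,5] "often" : N
  [5,7] PP   <
    [5,6] "liked" : S
    [6,7] "read" : PP\S

S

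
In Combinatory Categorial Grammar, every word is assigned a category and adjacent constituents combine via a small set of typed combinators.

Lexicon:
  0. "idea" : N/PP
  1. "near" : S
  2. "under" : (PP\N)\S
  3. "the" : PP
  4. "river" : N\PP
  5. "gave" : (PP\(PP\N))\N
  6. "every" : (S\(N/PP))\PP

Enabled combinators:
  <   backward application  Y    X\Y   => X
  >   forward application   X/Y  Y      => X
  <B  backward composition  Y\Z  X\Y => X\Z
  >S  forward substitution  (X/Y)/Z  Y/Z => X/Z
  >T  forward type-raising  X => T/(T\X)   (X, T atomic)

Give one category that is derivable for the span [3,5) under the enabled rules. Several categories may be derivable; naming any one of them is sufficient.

[0,7] S   <
  [0,1] "idea" : N/PP
  [1,7] S\(N/PP)   <
    [1,6] PP   <
      [1,3] PP\N   <
        [1,2] "near" : S
        [2,3] "under" : (PP\N)\S
      [3,6] PP\(PP\N)   <
        [3,5] N   <
          [3,4] "the" : PP
          [4,5] "river" : N\PP
        [5,6] "gave" : (PP\(PP\N))\N
    [6,7] "every" : (S\(N/PP))\PP

N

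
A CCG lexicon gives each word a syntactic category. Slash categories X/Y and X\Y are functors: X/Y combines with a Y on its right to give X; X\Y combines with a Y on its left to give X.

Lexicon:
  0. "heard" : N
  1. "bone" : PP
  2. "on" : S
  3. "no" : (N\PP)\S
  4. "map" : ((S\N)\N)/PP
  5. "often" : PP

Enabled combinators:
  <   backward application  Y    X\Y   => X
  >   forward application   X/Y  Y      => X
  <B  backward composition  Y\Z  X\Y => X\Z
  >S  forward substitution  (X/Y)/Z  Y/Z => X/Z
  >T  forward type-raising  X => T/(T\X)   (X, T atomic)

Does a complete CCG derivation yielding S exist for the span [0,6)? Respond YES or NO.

[0,6] S   >
  [0,1] S/(S\N)   >T
    [0,1] "heard" : N
  [1,6] S\N   <
    [1,4] N   >
      [1,2] N/(N\PP)   >T
        [1,2] "bone" : PP
      [2,4] N\PP   <
        [2,3] "on" : S
        [3,4] "no" : (N\PP)\S
    [4,6] (S\N)\N   >
      [4,5] "map" : ((S\N)\N)/PP
      [5,6] "often" : PP

YES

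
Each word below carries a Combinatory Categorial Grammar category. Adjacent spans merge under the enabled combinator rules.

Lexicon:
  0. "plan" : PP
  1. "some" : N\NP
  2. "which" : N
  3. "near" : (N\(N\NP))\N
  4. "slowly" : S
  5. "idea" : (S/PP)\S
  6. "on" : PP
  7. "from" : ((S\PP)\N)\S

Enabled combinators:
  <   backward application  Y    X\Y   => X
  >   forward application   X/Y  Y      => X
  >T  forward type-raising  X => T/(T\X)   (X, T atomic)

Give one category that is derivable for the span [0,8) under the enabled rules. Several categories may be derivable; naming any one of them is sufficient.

S

[0,8] S   >
  [0,1] S/(S\PP)   >T
    [0,1] "plan" : PP
  [1,8] S\PP   <
    [1,4] N   <
      [1,2] "some" : N\NP
      [2,4] N\(N\NP)   <
        [2,3] "which" : N
        [3,4] "near" : (N\(N\NP))\N
    [4,8] (S\PP)\N   <
      [4,7] S   >
        [4,6] S/PP   <
          [4,5] "slowly" : S
          [5,6] "idea" : (S/PP)\S
        [6,7] "on" : PP
      [7,8] "from" : ((S\PP)\N)\S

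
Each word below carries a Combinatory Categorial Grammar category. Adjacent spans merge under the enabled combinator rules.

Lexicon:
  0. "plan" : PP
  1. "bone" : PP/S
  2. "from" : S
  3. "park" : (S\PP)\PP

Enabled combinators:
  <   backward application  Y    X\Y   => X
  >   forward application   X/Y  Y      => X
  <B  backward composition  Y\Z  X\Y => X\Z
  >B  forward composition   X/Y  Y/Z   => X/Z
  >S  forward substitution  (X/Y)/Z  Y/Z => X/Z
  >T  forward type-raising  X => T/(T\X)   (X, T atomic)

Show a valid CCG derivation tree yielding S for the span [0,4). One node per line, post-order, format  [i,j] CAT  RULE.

[0,4] S   <
  [0,1] "plan" : PP
  [1,4] S\PP   <
    [1,3] PP   >
      [1,2] "bone" : PP/S
      [2,3] "from" : S
    [3,4] "park" : (S\PP)\PP

[0,1] PP  lex  "plan"
[1,2] PP/S  lex  "bone"
[2,3] S  lex  "from"
[1,3] PP  >  k=2
[3,4] (S\PP)\PP  lex  "park"
[1,4] S\PP  <  k=3
[0,4] S  <  k=1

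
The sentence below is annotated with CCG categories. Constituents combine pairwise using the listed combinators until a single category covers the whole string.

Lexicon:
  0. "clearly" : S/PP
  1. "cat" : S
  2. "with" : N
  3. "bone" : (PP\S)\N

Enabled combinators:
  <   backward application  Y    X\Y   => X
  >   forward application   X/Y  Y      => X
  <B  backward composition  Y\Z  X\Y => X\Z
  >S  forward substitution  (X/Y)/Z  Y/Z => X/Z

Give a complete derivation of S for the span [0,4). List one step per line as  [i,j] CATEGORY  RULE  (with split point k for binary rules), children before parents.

[0,4] S   >
  [0,1] "clearly" : S/PP
  [1,4] PP   <
    [1,2] "cat" : S
    [2,4] PP\S   <
      [2,3] "with" : N
      [3,4] "bone" : (PP\S)\N

[0,1] S/PP  lex  "clearly"
[1,2] S  lex  "cat"
[2,3] N  lex  "with"
[3,4] (PP\S)\N  lex  "bone"
[2,4] PP\S  <  k=3
[1,4] PP  <  k=2
[0,4] S  >  k=1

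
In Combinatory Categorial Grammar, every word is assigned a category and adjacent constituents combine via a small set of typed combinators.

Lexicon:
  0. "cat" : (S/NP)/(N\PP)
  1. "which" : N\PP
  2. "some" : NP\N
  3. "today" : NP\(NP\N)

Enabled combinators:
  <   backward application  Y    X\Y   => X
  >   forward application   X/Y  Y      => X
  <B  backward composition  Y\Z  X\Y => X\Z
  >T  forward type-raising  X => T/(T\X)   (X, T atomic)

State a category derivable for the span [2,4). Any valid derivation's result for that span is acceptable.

[0,4] S   >
  [0,2] S/NP   >
    [0,1] "cat" : (S/NP)/(N\PP)
    [1,2] "which" : N\PP
  [2,4] NP   <
    [2,3] "some" : NP\N
    [3,4] "today" : NP\(NP\N)

NP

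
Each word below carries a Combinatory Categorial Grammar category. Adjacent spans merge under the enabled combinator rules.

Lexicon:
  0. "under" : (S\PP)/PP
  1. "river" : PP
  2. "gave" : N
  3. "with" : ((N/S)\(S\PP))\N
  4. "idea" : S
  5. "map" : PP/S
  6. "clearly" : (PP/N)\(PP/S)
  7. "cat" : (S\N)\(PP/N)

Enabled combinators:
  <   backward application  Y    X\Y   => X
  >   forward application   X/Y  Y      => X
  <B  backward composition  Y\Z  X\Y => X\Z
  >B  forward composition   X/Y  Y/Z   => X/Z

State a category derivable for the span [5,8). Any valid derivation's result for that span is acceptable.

S\N

[0,8] S   <
  [0,5] N   >
    [0,4] N/S   <
      [0,2] S\PP   >
        [0,1] "under" : (S\PP)/PP
        [1,2] "river" : PP
      [2,4] (N/S)\(S\PP)   <
        [2,3] "gave" : N
        [3,4] "with" : ((N/S)\(S\PP))\N
    [4,5] "idea" : S
  [5,8] S\N   <
    [5,7] PP/N   <
      [5,6] "map" : PP/S
      [6,7] "clearly" : (PP/N)\(PP/S)
    [7,8] "cat" : (S\N)\(PP/N)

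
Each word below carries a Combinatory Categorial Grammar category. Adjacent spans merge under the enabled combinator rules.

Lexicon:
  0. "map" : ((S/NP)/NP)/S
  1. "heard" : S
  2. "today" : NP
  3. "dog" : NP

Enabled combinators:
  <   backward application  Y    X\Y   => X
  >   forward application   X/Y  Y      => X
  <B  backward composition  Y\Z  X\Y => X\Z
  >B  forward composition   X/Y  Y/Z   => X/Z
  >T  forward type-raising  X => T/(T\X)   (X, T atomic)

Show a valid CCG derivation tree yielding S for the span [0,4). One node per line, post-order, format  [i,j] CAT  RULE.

[0,4] S   >
  [0,3] S/NP   >
    [0,2] (S/NP)/NP   >
      [0,1] "map" : ((S/NP)/NP)/S
      [1,2] "heard" : S
    [2,3] "today" : NP
  [3,4] "dog" : NP

[0,1] ((S/NP)/NP)/S  lex  "map"
[1,2] S  lex  "heard"
[0,2] (S/NP)/NP  >  k=1
[2,3] NP  lex  "today"
[0,3] S/NP  >  k=2
[3,4] NP  lex  "dog"
[0,4] S  >  k=3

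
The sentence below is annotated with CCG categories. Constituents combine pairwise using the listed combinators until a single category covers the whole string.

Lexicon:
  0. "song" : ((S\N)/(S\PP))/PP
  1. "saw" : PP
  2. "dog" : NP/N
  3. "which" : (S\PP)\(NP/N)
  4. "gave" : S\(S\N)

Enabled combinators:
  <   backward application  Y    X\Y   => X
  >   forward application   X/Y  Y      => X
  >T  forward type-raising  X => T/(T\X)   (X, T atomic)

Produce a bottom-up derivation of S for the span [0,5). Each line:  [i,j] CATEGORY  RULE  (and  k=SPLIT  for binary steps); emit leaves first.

[0,5] S   <
  [0,4] S\N   >
    [0,2] (S\N)/(S\PP)   >
      [0,1] "song" : ((S\N)/(S\PP))/PP
      [1,2] "saw" : PP
    [2,4] S\PP   <
      [2,3] "dog" : NP/N
      [3,4] "which" : (S\PP)\(NP/N)
  [4,5] "gave" : S\(S\N)

[0,1] ((S\N)/(S\PP))/PP  lex  "song"
[1,2] PP  lex  "saw"
[0,2] (S\N)/(S\PP)  >  k=1
[2,3] NP/N  lex  "dog"
[3,4] (S\PP)\(NP/N)  lex  "which"
[2,4] S\PP  <  k=3
[0,4] S\N  >  k=2
[4,5] S\(S\N)  lex  "gave"
[0,5] S  <  k=4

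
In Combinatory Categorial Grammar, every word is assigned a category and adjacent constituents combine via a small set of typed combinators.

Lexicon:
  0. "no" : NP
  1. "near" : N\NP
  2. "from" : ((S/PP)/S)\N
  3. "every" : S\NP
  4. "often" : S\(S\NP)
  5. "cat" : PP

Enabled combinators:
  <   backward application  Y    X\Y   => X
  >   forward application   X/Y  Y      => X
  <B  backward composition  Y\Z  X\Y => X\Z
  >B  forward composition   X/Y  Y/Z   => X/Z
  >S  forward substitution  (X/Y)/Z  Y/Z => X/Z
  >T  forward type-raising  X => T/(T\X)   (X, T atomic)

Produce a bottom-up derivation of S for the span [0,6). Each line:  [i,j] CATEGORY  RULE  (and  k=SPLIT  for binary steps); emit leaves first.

[0,6] S   >
  [0,5] S/PP   >
    [0,3] (S/PP)/S   <
      [0,2] N   <
        [0,1] "no" : NP
        [1,2] "near" : N\NP
      [2,3] "from" : ((S/PP)/S)\N
    [3,5] S   <
      [3,4] "every" : S\NP
      [4,5] "often" : S\(S\NP)
  [5,6] "cat" : PP

[0,1] NP  lex  "no"
[1,2] N\NP  lex  "near"
[0,2] N  <  k=1
[2,3] ((S/PP)/S)\N  lex  "from"
[0,3] (S/PP)/S  <  k=2
[3,4] S\NP  lex  "every"
[4,5] S\(S\NP)  lex  "often"
[3,5] S  <  k=4
[0,5] S/PP  >  k=3
[5,6] PP  lex  "cat"
[0,6] S  >  k=5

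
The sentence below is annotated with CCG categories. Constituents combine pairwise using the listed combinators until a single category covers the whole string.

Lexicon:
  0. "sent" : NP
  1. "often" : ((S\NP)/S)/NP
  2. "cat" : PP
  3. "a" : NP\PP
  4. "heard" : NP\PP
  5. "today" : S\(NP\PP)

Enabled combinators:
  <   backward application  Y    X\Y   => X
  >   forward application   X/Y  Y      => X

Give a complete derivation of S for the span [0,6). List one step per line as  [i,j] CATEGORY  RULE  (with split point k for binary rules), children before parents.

[0,6] S   <
  [0,1] "sent" : NP
  [1,6] S\NP   >
    [1,4] (S\NP)/S   >
      [1,2] "often" : ((S\NP)/S)/NP
      [2,4] NP   <
        [2,3] "cat" : PP
        [3,4] "a" : NP\PP
    [4,6] S   <
      [4,5] "heard" : NP\PP
      [5,6] "today" : S\(NP\PP)

[0,1] NP  lex  "sent"
[1,2] ((S\NP)/S)/NP  lex  "often"
[2,3] PP  lex  "cat"
[3,4] NP\PP  lex  "a"
[2,4] NP  <  k=3
[1,4] (S\NP)/S  >  k=2
[4,5] NP\PP  lex  "heard"
[5,6] S\(NP\PP)  lex  "today"
[4,6] S  <  k=5
[1,6] S\NP  >  k=4
[0,6] S  <  k=1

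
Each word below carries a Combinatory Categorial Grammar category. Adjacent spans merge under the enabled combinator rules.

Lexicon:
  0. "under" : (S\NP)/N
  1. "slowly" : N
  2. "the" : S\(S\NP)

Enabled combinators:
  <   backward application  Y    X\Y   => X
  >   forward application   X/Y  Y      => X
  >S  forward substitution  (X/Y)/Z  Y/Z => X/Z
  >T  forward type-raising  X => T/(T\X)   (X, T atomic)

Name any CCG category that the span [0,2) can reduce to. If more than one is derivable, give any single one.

[0,3] S   <
  [0,2] S\NP   >
    [0,1] "under" : (S\NP)/N
    [1,2] "slowly" : N
  [2,3] "the" : S\(S\NP)

S\NP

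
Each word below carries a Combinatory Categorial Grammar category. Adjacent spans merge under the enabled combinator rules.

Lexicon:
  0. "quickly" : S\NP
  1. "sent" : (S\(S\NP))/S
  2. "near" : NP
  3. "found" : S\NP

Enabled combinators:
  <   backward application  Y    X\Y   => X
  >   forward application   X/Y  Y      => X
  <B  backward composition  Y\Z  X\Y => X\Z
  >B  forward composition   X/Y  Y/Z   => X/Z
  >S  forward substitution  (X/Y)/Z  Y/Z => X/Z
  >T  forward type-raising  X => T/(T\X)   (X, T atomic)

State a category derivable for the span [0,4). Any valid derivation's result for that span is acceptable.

S

[0,4] S   <
  [0,1] "quickly" : S\NP
  [1,4] S\(S\NP)   >
    [1,2] "sent" : (S\(S\NP))/S
    [2,4] S   >
      [2,3] S/(S\NP)   >T
        [2,3] "near" : NP
      [3,4] "found" : S\NP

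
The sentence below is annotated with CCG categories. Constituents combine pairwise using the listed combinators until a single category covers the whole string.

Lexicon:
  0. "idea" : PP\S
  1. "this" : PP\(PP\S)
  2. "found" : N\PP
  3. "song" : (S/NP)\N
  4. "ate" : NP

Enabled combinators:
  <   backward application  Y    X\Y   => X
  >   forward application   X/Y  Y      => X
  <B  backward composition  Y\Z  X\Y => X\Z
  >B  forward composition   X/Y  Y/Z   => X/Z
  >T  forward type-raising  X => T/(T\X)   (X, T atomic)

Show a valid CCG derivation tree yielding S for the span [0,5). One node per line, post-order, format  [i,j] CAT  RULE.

[0,1] PP\S  lex  "idea"
[1,2] PP\(PP\S)  lex  "this"
[0,2] PP  <  k=1
[2,3] N\PP  lex  "found"
[0,3] N  <  k=2
[3,4] (S/NP)\N  lex  "song"
[0,4] S/NP  <  k=3
[4,5] NP  lex  "ate"
[0,5] S  >  k=4

[0,5] S   >
  [0,4] S/NP   <
    [0,3] N   <
      [0,2] PP   <
        [0,1] "idea" : PP\S
        [1,2] "this" : PP\(PP\S)
      [2,3] "found" : N\PP
    [3,4] "song" : (S/NP)\N
  [4,5] "ate" : NP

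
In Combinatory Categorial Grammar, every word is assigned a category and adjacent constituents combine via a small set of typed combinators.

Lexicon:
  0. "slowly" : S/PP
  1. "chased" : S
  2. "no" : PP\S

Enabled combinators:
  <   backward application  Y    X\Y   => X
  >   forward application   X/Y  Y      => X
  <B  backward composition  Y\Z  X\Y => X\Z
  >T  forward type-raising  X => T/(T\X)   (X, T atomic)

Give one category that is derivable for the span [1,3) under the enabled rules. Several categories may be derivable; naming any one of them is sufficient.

[0,3] S   >
  [0,1] "slowly" : S/PP
  [1,3] PP   >
    [1,2] PP/(PP\S)   >T
      [1,2] "chased" : S
    [2,3] "no" : PP\S

PP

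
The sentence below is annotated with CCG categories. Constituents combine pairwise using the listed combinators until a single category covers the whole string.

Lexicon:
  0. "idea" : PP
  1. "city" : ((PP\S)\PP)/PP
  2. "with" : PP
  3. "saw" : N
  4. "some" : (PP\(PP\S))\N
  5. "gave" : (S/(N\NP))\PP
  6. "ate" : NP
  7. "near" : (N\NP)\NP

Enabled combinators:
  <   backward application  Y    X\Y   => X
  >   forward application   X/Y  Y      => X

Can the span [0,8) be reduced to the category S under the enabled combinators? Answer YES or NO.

[0,8] S   >
  [0,6] S/(N\NP)   <
    [0,5] PP   <
      [0,3] PP\S   <
        [0,1] "idea" : PP
        [1,3] (PP\S)\PP   >
          [1,2] "city" : ((PP\S)\PP)/PP
          [2,3] "with" : PP
      [3,5] PP\(PP\S)   <
        [3,4] "saw" : N
        [4,5] "some" : (PP\(PP\S))\N
    [5,6] "gave" : (S/(N\NP))\PP
  [6,8] N\NP   <
    [6,7] "ate" : NP
    [7,8] "near" : (N\NP)\NP

YES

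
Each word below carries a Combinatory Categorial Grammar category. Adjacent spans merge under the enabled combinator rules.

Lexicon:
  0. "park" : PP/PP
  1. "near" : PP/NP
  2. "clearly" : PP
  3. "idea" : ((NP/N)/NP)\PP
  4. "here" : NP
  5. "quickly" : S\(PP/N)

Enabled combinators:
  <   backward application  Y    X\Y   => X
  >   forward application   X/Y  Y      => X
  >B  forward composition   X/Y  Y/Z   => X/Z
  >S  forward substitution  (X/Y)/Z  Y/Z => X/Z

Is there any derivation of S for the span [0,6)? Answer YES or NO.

[0,6] S   <
  [0,5] PP/N   >B
    [0,2] PP/NP   >B
      [0,1] "park" : PP/PP
      [1,2] "near" : PP/NP
    [2,5] NP/N   >
      [2,4] (NP/N)/NP   <
        [2,3] "clearly" : PP
        [3,4] "idea" : ((NP/N)/NP)\PP
      [4,5] "here" : NP
  [5,6] "quickly" : S\(PP/N)

YES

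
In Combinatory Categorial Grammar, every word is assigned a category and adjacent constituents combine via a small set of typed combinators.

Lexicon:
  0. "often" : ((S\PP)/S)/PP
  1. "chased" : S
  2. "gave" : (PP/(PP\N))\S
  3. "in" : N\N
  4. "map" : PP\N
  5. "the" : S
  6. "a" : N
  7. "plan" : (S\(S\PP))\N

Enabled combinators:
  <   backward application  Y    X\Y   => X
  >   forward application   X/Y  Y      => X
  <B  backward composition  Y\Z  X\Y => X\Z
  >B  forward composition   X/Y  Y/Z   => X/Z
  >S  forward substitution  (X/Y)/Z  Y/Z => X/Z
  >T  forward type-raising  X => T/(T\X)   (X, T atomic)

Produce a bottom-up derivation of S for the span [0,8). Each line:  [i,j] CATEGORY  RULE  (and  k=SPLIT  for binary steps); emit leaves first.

[0,8] S   <
  [0,6] S\PP   >
    [0,5] (S\PP)/S   >
      [0,1] "often" : ((S\PP)/S)/PP
      [1,5] PP   >
        [1,3] PP/(PP\N)   <
          [1,2] "chased" : S
          [2,3] "gave" : (PP/(PP\N))\S
        [3,5] PP\N   <B
          [3,4] "in" : N\N
          [4,5] "map" : PP\N
    [5,6] "the" : S
  [6,8] S\(S\PP)   <
    [6,7] "a" : N
    [7,8] "plan" : (S\(S\PP))\N

[0,1] ((S\PP)/S)/PP  lex  "often"
[1,2] S  lex  "chased"
[2,3] (PP/(PP\N))\S  lex  "gave"
[1,3] PP/(PP\N)  <  k=2
[3,4] N\N  lex  "in"
[4,5] PP\N  lex  "map"
[3,5] PP\N  <B  k=4
[1,5] PP  >  k=3
[0,5] (S\PP)/S  >  k=1
[5,6] S  lex  "the"
[0,6] S\PP  >  k=5
[6,7] N  lex  "a"
[7,8] (S\(S\PP))\N  lex  "plan"
[6,8] S\(S\PP)  <  k=7
[0,8] S  <  k=6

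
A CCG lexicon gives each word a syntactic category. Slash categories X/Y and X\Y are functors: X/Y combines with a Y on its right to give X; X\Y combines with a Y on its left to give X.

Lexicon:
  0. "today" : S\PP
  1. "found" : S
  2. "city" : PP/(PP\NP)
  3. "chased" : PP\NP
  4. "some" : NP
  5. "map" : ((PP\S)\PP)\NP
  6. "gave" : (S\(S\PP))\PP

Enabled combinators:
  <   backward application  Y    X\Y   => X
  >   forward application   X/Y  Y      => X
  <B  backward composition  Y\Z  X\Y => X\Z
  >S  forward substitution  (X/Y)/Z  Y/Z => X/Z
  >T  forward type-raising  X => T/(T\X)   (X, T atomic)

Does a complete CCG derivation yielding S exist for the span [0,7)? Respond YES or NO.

[0,7] S   <
  [0,1] "today" : S\PP
  [1,7] S\(S\PP)   <
    [1,6] PP   >
      [1,2] PP/(PP\S)   >T
        [1,2] "found" : S
      [2,6] PP\S   <
        [2,4] PP   >
          [2,3] "city" : PP/(PP\NP)
          [3,4] "chased" : PP\NP
        [4,6] (PP\S)\PP   <
          [4,5] "some" : NP
          [5,6] "map" : ((PP\S)\PP)\NP
    [6,7] "gave" : (S\(S\PP))\PP

YES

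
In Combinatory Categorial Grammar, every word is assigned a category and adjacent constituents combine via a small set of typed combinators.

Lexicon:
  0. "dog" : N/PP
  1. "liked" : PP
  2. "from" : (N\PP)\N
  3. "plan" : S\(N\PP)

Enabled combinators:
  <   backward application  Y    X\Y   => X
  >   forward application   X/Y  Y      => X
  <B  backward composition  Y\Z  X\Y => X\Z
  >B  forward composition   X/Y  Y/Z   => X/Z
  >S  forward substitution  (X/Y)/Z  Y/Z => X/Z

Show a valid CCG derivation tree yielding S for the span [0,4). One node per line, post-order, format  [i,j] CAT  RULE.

[0,1] N/PP  lex  "dog"
[1,2] PP  lex  "liked"
[0,2] N  >  k=1
[2,3] (N\PP)\N  lex  "from"
[0,3] N\PP  <  k=2
[3,4] S\(N\PP)  lex  "plan"
[0,4] S  <  k=3

[0,4] S   <
  [0,3] N\PP   <
    [0,2] N   >
      [0,1] "dog" : N/PP
      [1,2] "liked" : PP
    [2,3] "from" : (N\PP)\N
  [3,4] "plan" : S\(N\PP)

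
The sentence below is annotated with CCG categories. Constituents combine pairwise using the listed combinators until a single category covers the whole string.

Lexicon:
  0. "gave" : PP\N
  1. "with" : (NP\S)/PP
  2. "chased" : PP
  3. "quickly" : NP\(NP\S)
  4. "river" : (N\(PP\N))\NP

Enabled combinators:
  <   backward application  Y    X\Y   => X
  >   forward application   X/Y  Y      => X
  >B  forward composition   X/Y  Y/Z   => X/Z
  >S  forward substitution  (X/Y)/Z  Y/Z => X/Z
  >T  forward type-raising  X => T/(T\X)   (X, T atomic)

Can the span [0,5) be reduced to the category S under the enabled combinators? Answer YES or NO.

NO

PP\N (NP\S)/PP PP NP\(NP\S) (N\(PP\N))\NP
CKY chart[0,5] = {N, N/(N\N), NP/(NP\N), PP/(PP\N), S/(S\N)}; S ∉ chart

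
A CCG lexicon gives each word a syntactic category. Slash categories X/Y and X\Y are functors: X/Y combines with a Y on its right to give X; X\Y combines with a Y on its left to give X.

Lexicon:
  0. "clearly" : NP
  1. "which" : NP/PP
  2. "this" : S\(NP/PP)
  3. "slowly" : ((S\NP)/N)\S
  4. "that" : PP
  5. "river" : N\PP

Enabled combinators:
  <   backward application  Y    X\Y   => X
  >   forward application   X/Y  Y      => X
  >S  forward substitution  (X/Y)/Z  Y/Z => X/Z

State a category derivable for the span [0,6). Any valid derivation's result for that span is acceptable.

S

[0,6] S   <
  [0,1] "clearly" : NP
  [1,6] S\NP   >
    [1,4] (S\NP)/N   <
      [1,3] S   <
        [1,2] "which" : NP/PP
        [2,3] "this" : S\(NP/PP)
      [3,4] "slowly" : ((S\NP)/N)\S
    [4,6] N   <
      [4,5] "that" : PP
      [5,6] "river" : N\PP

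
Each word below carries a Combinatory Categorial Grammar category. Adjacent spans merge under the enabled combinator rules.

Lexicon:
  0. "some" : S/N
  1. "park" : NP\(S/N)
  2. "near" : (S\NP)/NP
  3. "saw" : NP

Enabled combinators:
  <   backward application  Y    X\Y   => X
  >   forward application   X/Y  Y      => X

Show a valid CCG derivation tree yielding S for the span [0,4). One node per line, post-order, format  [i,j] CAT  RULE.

[0,4] S   <
  [0,2] NP   <
    [0,1] "some" : S/N
    [1,2] "park" : NP\(S/N)
  [2,4] S\NP   >
    [2,3] "near" : (S\NP)/NP
    [3,4] "saw" : NP

[0,1] S/N  lex  "some"
[1,2] NP\(S/N)  lex  "park"
[0,2] NP  <  k=1
[2,3] (S\NP)/NP  lex  "near"
[3,4] NP  lex  "saw"
[2,4] S\NP  >  k=3
[0,4] S  <  k=2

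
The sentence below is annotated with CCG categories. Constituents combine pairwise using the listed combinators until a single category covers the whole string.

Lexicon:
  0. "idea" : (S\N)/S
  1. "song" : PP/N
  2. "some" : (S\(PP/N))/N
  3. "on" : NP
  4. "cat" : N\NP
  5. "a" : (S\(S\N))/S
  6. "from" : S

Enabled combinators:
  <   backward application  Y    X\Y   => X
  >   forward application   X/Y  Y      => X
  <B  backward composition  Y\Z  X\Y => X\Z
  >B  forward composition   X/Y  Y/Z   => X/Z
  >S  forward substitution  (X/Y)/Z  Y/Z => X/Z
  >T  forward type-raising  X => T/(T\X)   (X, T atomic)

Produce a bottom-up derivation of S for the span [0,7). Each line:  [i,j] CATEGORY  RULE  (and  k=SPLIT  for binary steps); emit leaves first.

[0,7] S   <
  [0,5] S\N   >
    [0,1] "idea" : (S\N)/S
    [1,5] S   <
      [1,2] "song" : PP/N
      [2,5] S\(PP/N)   >
        [2,3] "some" : (S\(PP/N))/N
        [3,5] N   <
          [3,4] "on" : NP
          [4,5] "cat" : N\NP
  [5,7] S\(S\N)   >
    [5,6] "a" : (S\(S\N))/S
    [6,7] "from" : S

[0,1] (S\N)/S  lex  "idea"
[1,2] PP/N  lex  "song"
[2,3] (S\(PP/N))/N  lex  "some"
[3,4] NP  lex  "on"
[4,5] N\NP  lex  "cat"
[3,5] N  <  k=4
[2,5] S\(PP/N)  >  k=3
[1,5] S  <  k=2
[0,5] S\N  >  k=1
[5,6] (S\(S\N))/S  lex  "a"
[6,7] S  lex  "from"
[5,7] S\(S\N)  >  k=6
[0,7] S  <  k=5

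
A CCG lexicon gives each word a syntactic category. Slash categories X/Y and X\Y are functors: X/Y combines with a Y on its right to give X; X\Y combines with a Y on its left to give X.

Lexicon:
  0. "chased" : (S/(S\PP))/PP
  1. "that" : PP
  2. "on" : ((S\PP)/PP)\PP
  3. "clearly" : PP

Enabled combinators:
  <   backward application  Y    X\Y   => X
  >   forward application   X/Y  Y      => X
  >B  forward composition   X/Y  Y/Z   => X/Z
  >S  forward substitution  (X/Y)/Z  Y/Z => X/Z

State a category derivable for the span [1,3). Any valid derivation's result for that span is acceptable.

(S\PP)/PP

[0,4] S   >
  [0,3] S/PP   >S
    [0,1] "chased" : (S/(S\PP))/PP
    [1,3] (S\PP)/PP   <
      [1,2] "that" : PP
      [2,3] "on" : ((S\PP)/PP)\PP
  [3,4] "clearly" : PP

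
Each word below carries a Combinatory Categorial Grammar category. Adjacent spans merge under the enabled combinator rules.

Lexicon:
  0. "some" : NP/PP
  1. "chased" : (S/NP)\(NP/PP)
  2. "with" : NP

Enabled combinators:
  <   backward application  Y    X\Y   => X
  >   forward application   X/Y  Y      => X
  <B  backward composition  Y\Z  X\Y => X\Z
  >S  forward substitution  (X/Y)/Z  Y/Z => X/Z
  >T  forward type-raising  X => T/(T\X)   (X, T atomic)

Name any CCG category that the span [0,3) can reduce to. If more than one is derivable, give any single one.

[0,3] S   >
  [0,2] S/NP   <
    [0,1] "some" : NP/PP
    [1,2] "chased" : (S/NP)\(NP/PP)
  [2,3] "with" : NP

S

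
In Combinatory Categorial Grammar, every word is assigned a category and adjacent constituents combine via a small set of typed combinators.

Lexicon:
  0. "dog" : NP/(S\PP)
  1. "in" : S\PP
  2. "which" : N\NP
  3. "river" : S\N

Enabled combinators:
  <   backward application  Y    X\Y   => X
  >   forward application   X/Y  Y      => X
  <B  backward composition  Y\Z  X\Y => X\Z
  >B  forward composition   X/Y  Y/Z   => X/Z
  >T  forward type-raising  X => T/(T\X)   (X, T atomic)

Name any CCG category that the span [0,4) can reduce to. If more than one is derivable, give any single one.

S

[0,4] S   <
  [0,3] N   <
    [0,2] NP   >
      [0,1] "dog" : NP/(S\PP)
      [1,2] "in" : S\PP
    [2,3] "which" : N\NP
  [3,4] "river" : S\N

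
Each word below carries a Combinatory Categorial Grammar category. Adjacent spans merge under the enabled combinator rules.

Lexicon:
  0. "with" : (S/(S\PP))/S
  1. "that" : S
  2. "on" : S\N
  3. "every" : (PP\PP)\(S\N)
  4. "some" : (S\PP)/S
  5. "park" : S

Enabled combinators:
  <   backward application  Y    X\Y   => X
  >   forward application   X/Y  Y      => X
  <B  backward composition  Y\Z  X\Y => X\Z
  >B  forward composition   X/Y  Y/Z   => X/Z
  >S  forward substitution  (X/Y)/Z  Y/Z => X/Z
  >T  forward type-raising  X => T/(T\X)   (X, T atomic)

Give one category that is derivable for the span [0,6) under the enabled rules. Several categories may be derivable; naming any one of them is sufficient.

[0,6] S   >
  [0,2] S/(S\PP)   >
    [0,1] "with" : (S/(S\PP))/S
    [1,2] "that" : S
  [2,6] S\PP   <B
    [2,4] PP\PP   <
      [2,3] "on" : S\N
      [3,4] "every" : (PP\PP)\(S\N)
    [4,6] S\PP   >
      [4,5] "some" : (S\PP)/S
      [5,6] "park" : S

S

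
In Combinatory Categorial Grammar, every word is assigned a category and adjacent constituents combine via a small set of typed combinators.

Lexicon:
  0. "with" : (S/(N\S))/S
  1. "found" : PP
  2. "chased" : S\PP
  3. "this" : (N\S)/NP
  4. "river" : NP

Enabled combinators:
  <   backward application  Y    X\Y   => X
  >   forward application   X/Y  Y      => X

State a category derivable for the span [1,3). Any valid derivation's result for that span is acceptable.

[0,5] S   >
  [0,3] S/(N\S)   >
    [0,1] "with" : (S/(N\S))/S
    [1,3] S   <
      [1,2] "found" : PP
      [2,3] "chased" : S\PP
  [3,5] N\S   >
    [3,4] "this" : (N\S)/NP
    [4,5] "river" : NP

S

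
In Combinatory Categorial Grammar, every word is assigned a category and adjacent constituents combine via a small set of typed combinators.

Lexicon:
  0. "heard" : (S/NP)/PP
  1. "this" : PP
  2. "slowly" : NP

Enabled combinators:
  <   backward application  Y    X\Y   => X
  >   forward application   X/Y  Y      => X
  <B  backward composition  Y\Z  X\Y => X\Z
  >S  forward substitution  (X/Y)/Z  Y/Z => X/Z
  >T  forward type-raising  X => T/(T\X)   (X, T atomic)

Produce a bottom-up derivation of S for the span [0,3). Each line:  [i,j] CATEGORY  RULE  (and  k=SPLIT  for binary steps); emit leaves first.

[0,1] (S/NP)/PP  lex  "heard"
[1,2] PP  lex  "this"
[0,2] S/NP  >  k=1
[2,3] NP  lex  "slowly"
[0,3] S  >  k=2

[0,3] S   >
  [0,2] S/NP   >
    [0,1] "heard" : (S/NP)/PP
    [1,2] "this" : PP
  [2,3] "slowly" : NP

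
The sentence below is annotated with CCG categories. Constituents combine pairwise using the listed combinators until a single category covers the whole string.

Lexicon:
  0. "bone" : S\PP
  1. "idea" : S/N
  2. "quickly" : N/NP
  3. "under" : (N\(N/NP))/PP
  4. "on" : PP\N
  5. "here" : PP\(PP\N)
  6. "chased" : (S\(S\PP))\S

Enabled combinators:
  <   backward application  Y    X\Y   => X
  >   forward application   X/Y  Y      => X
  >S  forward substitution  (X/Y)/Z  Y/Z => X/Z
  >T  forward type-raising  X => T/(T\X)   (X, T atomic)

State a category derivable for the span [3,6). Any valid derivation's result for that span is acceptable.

N\(N/NP)

[0,7] S   <
  [0,1] "bone" : S\PP
  [1,7] S\(S\PP)   <
    [1,6] S   >
      [1,2] "idea" : S/N
      [2,6] N   <
        [2,3] "quickly" : N/NP
        [3,6] N\(N/NP)   >
          [3,4] "under" : (N\(N/NP))/PP
          [4,6] PP   <
            [4,5] "on" : PP\N
            [5,6] "here" : PP\(PP\N)
    [6,7] "chased" : (S\(S\PP))\S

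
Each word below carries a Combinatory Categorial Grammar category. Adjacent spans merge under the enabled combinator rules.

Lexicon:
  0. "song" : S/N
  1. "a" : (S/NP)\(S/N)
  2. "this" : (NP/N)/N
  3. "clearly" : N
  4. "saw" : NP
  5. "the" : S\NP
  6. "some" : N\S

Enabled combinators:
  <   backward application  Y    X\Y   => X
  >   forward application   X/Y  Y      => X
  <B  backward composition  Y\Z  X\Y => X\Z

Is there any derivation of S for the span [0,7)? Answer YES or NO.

YES

[0,7] S   >
  [0,2] S/NP   <
    [0,1] "song" : S/N
    [1,2] "a" : (S/NP)\(S/N)
  [2,7] NP   >
    [2,4] NP/N   >
      [2,3] "this" : (NP/N)/N
      [3,4] "clearly" : N
    [4,7] N   <
      [4,6] S   <
        [4,5] "saw" : NP
        [5,6] "the" : S\NP
      [6,7] "some" : N\S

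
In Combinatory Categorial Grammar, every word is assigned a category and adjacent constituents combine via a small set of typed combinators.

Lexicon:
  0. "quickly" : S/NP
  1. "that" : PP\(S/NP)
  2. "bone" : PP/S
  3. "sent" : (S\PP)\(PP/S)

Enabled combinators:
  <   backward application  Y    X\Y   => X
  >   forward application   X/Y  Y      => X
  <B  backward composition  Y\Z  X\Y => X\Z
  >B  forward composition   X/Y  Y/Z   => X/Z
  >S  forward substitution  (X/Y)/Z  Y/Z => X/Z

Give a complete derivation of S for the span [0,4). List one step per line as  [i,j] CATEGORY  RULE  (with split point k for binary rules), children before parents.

[0,4] S   <
  [0,2] PP   <
    [0,1] "quickly" : S/NP
    [1,2] "that" : PP\(S/NP)
  [2,4] S\PP   <
    [2,3] "bone" : PP/S
    [3,4] "sent" : (S\PP)\(PP/S)

[0,1] S/NP  lex  "quickly"
[1,2] PP\(S/NP)  lex  "that"
[0,2] PP  <  k=1
[2,3] PP/S  lex  "bone"
[3,4] (S\PP)\(PP/S)  lex  "sent"
[2,4] S\PP  <  k=3
[0,4] S  <  k=2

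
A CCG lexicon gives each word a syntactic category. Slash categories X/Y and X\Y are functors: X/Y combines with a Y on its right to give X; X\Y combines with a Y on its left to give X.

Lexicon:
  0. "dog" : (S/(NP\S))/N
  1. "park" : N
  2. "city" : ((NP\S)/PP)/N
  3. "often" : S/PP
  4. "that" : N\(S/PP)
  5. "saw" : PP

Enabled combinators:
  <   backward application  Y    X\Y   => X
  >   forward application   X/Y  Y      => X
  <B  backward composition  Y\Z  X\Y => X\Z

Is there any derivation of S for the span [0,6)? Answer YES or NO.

[0,6] S   >
  [0,2] S/(NP\S)   >
    [0,1] "dog" : (S/(NP\S))/N
    [1,2] "park" : N
  [2,6] NP\S   >
    [2,5] (NP\S)/PP   >
      [2,3] "city" : ((NP\S)/PP)/N
      [3,5] N   <
        [3,4] "often" : S/PP
        [4,5] "that" : N\(S/PP)
    [5,6] "saw" : PP

YES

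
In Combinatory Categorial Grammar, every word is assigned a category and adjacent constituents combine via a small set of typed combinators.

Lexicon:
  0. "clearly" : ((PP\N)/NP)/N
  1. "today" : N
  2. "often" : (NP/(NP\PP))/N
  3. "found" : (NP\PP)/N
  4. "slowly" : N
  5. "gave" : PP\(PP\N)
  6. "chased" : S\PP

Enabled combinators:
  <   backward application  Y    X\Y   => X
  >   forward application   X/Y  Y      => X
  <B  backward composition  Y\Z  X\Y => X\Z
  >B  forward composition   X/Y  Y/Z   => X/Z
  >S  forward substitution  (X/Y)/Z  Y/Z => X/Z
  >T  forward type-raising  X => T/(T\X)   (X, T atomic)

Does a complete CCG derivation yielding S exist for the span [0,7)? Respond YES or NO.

[0,7] S   <
  [0,6] PP   <
    [0,5] PP\N   >
      [0,2] (PP\N)/NP   >
        [0,1] "clearly" : ((PP\N)/NP)/N
        [1,2] "today" : N
      [2,5] NP   >
        [2,4] NP/N   >S
          [2,3] "often" : (NP/(NP\PP))/N
          [3,4] "found" : (NP\PP)/N
        [4,5] "slowly" : N
    [5,6] "gave" : PP\(PP\N)
  [6,7] "chased" : S\PP

YES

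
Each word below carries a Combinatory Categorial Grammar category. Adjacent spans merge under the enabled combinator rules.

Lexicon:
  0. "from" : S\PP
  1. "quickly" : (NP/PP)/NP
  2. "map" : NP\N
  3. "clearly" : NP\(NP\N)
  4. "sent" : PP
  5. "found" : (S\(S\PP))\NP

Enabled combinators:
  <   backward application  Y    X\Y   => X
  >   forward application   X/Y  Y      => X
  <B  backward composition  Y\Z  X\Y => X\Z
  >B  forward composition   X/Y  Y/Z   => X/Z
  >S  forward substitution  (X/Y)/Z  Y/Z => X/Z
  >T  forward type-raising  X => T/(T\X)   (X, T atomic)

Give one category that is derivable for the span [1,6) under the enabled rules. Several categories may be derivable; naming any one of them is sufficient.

[0,6] S   <
  [0,1] "from" : S\PP
  [1,6] S\(S\PP)   <
    [1,5] NP   >
      [1,4] NP/PP   >
        [1,2] "quickly" : (NP/PP)/NP
        [2,4] NP   <
          [2,3] "map" : NP\N
          [3,4] "clearly" : NP\(NP\N)
      [4,5] "sent" : PP
    [5,6] "found" : (S\(S\PP))\NP

S\(S\PP)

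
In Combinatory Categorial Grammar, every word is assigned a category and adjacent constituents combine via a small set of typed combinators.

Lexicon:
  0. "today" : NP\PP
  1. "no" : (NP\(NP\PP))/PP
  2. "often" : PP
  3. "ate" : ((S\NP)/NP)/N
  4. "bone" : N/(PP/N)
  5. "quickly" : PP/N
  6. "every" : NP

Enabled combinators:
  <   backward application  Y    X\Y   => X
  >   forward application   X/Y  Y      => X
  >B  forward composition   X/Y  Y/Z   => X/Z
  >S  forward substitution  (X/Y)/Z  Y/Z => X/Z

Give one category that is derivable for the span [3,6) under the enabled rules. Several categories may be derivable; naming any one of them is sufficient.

[0,7] S   <
  [0,3] NP   <
    [0,1] "today" : NP\PP
    [1,3] NP\(NP\PP)   >
      [1,2] "no" : (NP\(NP\PP))/PP
      [2,3] "often" : PP
  [3,7] S\NP   >
    [3,6] (S\NP)/NP   >
      [3,4] "ate" : ((S\NP)/NP)/N
      [4,6] N   >
        [4,5] "bone" : N/(PP/N)
        [5,6] "quickly" : PP/N
    [6,7] "every" : NP

(S\NP)/NP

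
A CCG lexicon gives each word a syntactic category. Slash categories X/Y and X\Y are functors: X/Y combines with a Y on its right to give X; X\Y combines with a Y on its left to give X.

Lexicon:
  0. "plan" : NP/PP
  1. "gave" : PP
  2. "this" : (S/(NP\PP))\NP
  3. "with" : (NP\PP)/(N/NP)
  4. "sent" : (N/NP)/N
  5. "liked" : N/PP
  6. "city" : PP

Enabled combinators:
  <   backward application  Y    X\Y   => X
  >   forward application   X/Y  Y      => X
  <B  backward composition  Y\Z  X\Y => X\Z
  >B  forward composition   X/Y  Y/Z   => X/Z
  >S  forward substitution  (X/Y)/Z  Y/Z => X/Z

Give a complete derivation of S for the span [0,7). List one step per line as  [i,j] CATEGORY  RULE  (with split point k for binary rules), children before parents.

[0,7] S   >
  [0,3] S/(NP\PP)   <
    [0,2] NP   >
      [0,1] "plan" : NP/PP
      [1,2] "gave" : PP
    [2,3] "this" : (S/(NP\PP))\NP
  [3,7] NP\PP   >
    [3,4] "with" : (NP\PP)/(N/NP)
    [4,7] N/NP   >
      [4,5] "sent" : (N/NP)/N
      [5,7] N   >
        [5,6] "liked" : N/PP
        [6,7] "city" : PP

[0,1] NP/PP  lex  "plan"
[1,2] PP  lex  "gave"
[0,2] NP  >  k=1
[2,3] (S/(NP\PP))\NP  lex  "this"
[0,3] S/(NP\PP)  <  k=2
[3,4] (NP\PP)/(N/NP)  lex  "with"
[4,5] (N/NP)/N  lex  "sent"
[5,6] N/PP  lex  "liked"
[6,7] PP  lex  "city"
[5,7] N  >  k=6
[4,7] N/NP  >  k=5
[3,7] NP\PP  >  k=4
[0,7] S  >  k=3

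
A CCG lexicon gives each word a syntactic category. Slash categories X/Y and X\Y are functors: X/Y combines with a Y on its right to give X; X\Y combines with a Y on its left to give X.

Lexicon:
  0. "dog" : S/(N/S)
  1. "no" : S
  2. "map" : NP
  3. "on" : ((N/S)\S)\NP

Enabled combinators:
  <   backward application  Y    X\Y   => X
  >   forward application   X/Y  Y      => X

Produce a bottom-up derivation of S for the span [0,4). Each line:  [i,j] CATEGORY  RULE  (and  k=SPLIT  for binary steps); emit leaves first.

[0,4] S   >
  [0,1] "dog" : S/(N/S)
  [1,4] N/S   <
    [1,2] "no" : S
    [2,4] (N/S)\S   <
      [2,3] "map" : NP
      [3,4] "on" : ((N/S)\S)\NP

[0,1] S/(N/S)  lex  "dog"
[1,2] S  lex  "no"
[2,3] NP  lex  "map"
[3,4] ((N/S)\S)\NP  lex  "on"
[2,4] (N/S)\S  <  k=3
[1,4] N/S  <  k=2
[0,4] S  >  k=1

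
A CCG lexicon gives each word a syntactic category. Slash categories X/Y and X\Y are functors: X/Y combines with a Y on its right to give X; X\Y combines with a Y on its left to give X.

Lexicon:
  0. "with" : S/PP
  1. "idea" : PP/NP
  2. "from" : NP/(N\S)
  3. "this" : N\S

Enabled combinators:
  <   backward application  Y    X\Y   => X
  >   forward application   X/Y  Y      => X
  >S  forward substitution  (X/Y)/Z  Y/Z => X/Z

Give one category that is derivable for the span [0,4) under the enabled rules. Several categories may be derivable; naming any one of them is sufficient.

[0,4] S   >
  [0,1] "with" : S/PP
  [1,4] PP   >
    [1,2] "idea" : PP/NP
    [2,4] NP   >
      [2,3] "from" : NP/(N\S)
      [3,4] "this" : N\S

S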